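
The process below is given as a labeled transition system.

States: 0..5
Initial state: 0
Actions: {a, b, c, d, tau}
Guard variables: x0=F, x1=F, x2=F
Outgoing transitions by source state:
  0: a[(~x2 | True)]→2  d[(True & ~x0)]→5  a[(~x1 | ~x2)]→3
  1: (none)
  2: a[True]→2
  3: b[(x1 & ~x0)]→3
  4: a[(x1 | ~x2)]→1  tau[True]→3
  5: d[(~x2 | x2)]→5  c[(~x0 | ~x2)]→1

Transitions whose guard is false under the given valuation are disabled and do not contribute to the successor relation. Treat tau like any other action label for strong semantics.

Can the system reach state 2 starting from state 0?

Answer: REACHABLE

Working:
8 transition(s) survive guard evaluation.
depth 0: {0}
depth 1: {2,3,5}  cumulative {0,2,3,5}
depth 2: {1}  cumulative {0,1,2,3,5}
R = {0,1,2,3,5}
Path to 2: a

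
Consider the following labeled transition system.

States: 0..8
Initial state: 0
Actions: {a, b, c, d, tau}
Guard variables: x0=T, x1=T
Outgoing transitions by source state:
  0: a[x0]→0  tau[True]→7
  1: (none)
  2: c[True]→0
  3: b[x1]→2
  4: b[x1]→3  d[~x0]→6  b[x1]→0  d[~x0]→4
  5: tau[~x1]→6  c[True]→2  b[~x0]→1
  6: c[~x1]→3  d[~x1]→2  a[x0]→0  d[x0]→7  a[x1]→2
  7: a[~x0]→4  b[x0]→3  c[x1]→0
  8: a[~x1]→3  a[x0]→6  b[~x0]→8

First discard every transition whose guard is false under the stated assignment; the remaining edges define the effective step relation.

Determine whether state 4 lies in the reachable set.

13 transition(s) survive guard evaluation.
Layer 0: {0}
Layer 1: {7}  cumulative {0,7}
Layer 2: {3}  cumulative {0,3,7}
Layer 3: {2}  cumulative {0,2,3,7}
R = {0,2,3,7}

Answer: UNREACHABLE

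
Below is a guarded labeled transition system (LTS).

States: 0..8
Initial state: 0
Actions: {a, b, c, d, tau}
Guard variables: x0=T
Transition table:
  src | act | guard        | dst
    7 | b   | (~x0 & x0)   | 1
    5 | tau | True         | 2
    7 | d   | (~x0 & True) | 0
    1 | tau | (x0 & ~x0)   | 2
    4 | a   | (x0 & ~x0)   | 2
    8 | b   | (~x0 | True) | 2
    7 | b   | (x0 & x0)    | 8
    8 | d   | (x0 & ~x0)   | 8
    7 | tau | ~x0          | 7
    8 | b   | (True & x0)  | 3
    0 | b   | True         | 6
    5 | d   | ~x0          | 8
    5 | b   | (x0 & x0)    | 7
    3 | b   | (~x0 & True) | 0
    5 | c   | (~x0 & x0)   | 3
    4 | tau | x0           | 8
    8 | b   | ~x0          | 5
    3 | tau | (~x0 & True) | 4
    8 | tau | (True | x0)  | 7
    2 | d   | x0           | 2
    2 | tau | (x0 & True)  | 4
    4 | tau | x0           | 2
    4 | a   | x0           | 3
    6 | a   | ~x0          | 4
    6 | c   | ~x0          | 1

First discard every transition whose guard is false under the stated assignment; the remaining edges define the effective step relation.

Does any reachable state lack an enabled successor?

Answer: DEADLOCK at state 6

Working:
R = {0,6}
  0: b→6  [1 out]
  6: ∅  [no exit]
Path to 6: b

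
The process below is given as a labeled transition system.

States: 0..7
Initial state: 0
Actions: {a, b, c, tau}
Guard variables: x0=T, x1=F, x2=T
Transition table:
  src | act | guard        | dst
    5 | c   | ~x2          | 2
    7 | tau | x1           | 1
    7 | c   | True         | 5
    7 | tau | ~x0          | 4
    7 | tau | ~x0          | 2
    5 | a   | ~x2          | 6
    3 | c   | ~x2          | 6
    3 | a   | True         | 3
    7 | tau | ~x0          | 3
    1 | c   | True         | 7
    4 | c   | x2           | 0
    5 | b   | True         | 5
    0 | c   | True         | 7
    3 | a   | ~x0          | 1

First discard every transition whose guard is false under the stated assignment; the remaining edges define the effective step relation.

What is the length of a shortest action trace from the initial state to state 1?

Answer: UNREACHABLE

Analysis:
Layered search for 1:
  depth 0: {0}
  depth 1: {7}
  depth 2: {5}
1 never appears.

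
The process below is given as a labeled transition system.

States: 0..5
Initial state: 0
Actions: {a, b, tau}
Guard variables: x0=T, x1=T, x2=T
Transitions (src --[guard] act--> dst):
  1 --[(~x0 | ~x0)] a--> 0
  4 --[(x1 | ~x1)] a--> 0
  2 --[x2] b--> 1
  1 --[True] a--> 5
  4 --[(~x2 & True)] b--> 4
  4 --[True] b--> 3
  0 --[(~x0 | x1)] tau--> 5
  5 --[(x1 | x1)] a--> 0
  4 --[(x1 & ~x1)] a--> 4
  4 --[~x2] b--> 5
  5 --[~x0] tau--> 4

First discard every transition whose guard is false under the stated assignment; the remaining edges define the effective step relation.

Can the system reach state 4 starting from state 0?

6 transition(s) survive guard evaluation.
L0 = {0}
L1 = {5}  now seen {0,5}
Reach set: {0,5}

Answer: UNREACHABLE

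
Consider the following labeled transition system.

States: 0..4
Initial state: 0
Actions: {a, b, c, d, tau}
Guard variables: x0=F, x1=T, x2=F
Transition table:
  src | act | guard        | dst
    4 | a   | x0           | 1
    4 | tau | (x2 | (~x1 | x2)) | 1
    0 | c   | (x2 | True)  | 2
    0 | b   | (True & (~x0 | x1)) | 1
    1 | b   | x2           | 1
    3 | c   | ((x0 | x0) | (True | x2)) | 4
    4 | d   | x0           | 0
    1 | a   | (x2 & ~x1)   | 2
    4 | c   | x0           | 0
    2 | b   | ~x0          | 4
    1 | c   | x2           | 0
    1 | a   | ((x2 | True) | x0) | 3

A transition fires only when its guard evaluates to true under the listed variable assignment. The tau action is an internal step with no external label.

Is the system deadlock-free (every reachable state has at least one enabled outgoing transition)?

Reachable = {0,1,2,3,4}
  0: b→1  c→2  [2 out]
  1: a→3  [1 out]
  2: b→4  [1 out]
  3: c→4  [1 out]
  4: ∅  [no exit]
Path to 4: c·b

Answer: DEADLOCK at state 4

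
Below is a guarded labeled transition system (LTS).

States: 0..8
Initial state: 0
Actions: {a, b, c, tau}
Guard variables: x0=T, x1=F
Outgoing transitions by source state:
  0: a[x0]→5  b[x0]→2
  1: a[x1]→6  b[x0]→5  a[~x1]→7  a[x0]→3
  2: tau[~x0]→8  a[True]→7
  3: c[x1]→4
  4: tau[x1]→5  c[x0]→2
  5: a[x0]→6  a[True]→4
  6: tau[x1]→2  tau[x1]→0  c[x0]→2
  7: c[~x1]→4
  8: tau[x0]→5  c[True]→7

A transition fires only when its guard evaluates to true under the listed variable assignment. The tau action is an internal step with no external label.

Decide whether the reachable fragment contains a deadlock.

Reach set: {0,2,4,5,6,7}
  0: a→5  b→2  [deg 2]
  2: a→7  [deg 1]
  4: c→2  [deg 1]
  5: a→4  a→6  [deg 2]
  6: c→2  [deg 1]
  7: c→4  [deg 1]

Answer: DEADLOCK-FREE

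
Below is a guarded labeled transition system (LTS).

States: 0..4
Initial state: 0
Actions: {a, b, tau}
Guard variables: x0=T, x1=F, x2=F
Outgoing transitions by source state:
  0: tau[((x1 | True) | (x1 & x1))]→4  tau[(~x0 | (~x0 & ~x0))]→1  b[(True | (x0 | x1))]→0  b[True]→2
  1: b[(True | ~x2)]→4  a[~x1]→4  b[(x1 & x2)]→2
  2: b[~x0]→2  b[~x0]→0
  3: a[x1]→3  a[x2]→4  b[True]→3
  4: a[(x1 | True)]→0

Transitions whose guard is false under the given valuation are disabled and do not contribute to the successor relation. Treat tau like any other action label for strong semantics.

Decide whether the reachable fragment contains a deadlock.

Answer: DEADLOCK at state 2

Trace:
Reach set: {0,2,4}
  0: b→0  b→2  tau→4  [3 out]
  2: ∅  [no exit]
  4: a→0  [1 out]
Path to 2: b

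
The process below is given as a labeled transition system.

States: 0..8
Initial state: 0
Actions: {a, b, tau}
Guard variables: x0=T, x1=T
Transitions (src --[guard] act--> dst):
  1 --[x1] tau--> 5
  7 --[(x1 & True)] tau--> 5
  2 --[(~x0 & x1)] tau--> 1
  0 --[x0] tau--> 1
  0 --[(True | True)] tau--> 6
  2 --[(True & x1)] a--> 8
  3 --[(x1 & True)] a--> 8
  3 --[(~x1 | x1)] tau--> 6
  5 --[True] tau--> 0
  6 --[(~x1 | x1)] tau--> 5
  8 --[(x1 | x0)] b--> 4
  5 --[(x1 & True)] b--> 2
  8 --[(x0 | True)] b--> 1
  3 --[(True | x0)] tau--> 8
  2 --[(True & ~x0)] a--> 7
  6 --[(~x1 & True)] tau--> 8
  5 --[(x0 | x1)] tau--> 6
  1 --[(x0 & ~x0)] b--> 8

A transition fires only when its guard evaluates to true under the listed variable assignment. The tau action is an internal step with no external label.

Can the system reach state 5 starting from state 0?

Guard filter leaves 14 enabled edge(s).
Layer 0: {0}
Layer 1: {1,6}  now seen {0,1,6}
Layer 2: {5}  now seen {0,1,5,6}
Layer 3: {2}  now seen {0,1,2,5,6}
Layer 4: {8}  now seen {0,1,2,5,6,8}
Layer 5: {4}  now seen {0,1,2,4,5,6,8}
R = {0,1,2,4,5,6,8}
witness 5: tau·tau

Answer: REACHABLE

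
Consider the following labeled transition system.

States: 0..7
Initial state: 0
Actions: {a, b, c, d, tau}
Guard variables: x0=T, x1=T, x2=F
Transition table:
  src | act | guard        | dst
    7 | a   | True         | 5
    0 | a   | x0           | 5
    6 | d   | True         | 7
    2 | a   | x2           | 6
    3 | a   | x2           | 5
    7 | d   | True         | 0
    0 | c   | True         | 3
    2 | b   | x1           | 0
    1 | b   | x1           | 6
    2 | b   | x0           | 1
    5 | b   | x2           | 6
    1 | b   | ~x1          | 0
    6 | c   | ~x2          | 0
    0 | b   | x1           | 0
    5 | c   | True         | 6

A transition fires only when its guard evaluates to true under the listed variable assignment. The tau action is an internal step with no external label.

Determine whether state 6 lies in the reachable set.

Answer: REACHABLE

Working:
Guard filter leaves 11 enabled edge(s).
L0 = {0}
L1 = {3,5}  now seen {0,3,5}
L2 = {6}  now seen {0,3,5,6}
L3 = {7}  now seen {0,3,5,6,7}
Reach set: {0,3,5,6,7}
Path to 6: a·c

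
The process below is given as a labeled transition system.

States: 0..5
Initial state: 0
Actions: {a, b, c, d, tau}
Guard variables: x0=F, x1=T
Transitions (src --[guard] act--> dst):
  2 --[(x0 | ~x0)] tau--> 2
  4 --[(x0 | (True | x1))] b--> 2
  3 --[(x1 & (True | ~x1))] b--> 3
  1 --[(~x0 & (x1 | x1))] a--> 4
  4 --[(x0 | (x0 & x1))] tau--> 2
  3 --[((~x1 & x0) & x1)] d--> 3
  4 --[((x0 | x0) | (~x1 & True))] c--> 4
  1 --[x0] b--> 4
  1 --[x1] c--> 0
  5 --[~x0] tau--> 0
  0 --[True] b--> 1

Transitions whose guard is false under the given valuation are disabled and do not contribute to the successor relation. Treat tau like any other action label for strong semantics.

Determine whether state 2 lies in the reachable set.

Answer: REACHABLE

Trace:
After dropping false guards: 7 live edges.
depth 0: {0}
depth 1: {1}  now seen {0,1}
depth 2: {4}  now seen {0,1,4}
depth 3: {2}  now seen {0,1,2,4}
R = {0,1,2,4}
Path to 2: b·a·b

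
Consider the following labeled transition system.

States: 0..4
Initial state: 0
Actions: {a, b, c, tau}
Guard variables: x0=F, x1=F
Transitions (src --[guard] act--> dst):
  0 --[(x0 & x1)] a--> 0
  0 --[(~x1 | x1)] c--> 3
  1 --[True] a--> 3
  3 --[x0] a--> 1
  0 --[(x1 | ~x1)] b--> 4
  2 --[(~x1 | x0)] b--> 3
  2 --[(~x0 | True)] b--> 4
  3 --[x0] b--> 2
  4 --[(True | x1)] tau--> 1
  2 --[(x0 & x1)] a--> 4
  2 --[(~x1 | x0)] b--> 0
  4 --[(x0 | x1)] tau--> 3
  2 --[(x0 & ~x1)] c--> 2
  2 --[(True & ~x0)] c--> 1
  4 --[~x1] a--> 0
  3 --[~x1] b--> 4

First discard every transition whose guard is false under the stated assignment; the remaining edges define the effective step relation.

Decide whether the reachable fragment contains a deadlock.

Reach set: {0,1,3,4}
  0: b→4  c→3  [2 out]
  1: a→3  [1 out]
  3: b→4  [1 out]
  4: a→0  tau→1  [2 out]

Answer: DEADLOCK-FREE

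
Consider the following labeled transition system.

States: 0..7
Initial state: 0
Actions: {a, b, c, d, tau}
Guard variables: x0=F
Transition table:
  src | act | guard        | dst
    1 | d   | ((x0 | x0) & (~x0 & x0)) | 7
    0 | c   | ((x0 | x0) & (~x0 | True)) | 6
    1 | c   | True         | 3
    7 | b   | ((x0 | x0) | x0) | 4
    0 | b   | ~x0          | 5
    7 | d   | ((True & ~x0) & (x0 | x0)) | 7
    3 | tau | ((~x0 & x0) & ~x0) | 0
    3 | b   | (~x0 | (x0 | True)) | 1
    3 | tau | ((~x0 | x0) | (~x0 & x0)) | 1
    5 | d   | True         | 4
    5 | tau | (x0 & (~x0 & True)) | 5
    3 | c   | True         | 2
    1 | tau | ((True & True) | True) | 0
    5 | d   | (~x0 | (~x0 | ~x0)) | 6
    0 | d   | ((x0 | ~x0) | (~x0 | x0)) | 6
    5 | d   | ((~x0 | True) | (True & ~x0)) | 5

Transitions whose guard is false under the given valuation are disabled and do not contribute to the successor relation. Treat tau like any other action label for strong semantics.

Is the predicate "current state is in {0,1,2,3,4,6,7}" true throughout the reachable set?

Inv-set: {0,1,2,3,4,6,7}
Reachable = {0,4,5,6}
  0: ok
  4: ok
  5: ✗ unsafe
  6: ok
reach 5 via b — violates

Answer: INVARIANT VIOLATED at state 5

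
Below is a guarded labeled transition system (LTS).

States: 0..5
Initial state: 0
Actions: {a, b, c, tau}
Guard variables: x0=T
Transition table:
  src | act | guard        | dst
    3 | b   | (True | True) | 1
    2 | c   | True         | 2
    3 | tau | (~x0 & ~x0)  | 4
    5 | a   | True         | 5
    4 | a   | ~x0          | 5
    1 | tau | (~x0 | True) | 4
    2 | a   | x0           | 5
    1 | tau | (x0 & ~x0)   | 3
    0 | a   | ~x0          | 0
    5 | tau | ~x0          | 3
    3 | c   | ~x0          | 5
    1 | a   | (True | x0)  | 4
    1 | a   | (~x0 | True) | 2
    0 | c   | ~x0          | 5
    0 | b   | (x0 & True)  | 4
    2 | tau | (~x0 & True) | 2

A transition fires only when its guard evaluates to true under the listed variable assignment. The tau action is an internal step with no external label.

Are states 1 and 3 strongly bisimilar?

Answer: NOT BISIMILAR

Analysis:
Refine partition for ~:
  π0 = {{0,1,2,3,4,5}}
  π1 = {{0,3},{1},{2},{4},{5}}
  π2 = {{0},{1},{2},{3},{4},{5}}
6 equivalence class(es) (converged in 3)
[1]={1}  [3]={3}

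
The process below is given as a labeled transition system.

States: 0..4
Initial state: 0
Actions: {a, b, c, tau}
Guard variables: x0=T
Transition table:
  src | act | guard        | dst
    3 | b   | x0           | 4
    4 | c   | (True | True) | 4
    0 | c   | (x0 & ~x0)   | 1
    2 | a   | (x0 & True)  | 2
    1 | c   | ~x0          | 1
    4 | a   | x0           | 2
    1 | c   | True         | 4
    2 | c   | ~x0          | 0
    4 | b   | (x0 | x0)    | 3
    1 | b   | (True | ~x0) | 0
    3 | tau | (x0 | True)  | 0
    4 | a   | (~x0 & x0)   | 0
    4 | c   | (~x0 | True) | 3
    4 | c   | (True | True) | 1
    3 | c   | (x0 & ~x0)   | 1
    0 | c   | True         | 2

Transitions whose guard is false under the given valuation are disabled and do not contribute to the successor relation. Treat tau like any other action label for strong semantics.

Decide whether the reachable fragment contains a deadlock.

R = {0,2}
  0: c→2  [1 exit(s)]
  2: a→2  [1 exit(s)]

Answer: DEADLOCK-FREE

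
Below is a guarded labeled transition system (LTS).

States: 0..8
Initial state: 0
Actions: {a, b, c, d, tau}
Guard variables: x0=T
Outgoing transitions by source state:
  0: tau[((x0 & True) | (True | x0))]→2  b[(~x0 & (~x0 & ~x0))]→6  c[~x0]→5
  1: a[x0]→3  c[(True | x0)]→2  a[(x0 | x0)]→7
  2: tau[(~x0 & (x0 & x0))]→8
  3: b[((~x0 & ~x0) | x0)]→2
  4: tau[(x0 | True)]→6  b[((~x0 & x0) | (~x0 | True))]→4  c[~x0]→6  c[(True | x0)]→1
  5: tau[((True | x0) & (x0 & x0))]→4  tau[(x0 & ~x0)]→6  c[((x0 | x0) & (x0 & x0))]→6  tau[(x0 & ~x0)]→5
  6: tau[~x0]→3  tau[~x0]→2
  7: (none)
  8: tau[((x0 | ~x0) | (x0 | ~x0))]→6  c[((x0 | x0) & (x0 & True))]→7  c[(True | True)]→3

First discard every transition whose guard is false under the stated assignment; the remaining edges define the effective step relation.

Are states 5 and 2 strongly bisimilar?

Answer: NOT BISIMILAR

Trace:
Compute ~ classes (split until stable):
  round 0: {{0,1,2,3,4,5,6,7,8}}
  round 1: {{0},{1},{2,6,7},{3},{4},{5,8}}
  round 2: {{0},{1},{2,6,7},{3},{4},{5},{8}}
Fixed point at round 3; 7 class(es).
class of 5: {5}; class of 2: {2,6,7}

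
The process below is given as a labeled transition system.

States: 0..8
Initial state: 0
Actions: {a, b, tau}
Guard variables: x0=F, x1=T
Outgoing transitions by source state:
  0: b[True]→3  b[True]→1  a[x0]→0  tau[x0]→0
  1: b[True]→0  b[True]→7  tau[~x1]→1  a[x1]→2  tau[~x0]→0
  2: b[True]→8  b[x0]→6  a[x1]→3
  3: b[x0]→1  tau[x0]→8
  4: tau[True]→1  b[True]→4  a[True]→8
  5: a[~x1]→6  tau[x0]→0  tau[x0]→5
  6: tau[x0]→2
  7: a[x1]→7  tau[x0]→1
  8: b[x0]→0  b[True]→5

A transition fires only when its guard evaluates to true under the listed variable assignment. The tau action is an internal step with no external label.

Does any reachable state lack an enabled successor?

Reachable = {0,1,2,3,5,7,8}
  0: b→1  b→3  [deg 2]
  1: a→2  b→0  b→7  tau→0  [deg 4]
  2: a→3  b→8  [deg 2]
  3: ∅  [STUCK]
  5: ∅  [STUCK]
  7: a→7  [deg 1]
  8: b→5  [deg 1]
Path to 3: b

Answer: DEADLOCK at state 3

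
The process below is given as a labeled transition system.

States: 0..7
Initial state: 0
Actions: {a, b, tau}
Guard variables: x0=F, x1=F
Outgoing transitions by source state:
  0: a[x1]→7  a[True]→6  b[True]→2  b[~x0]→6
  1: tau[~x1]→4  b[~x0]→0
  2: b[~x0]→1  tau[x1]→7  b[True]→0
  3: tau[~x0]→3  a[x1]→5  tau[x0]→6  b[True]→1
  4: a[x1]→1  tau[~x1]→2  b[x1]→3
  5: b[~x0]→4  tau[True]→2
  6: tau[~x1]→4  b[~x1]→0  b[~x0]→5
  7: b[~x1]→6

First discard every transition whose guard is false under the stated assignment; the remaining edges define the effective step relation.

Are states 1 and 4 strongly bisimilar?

Compute ~ classes (split until stable):
  round 0: {{0,1,2,3,4,5,6,7}}
  round 1: {{0},{1,3,5,6},{2,7},{4}}
  round 2: {{0},{1},{2},{3},{4},{5},{6},{7}}
8 equivalence class(es) (converged in 3)
1∈{1}, 4∈{4}

Answer: NOT BISIMILAR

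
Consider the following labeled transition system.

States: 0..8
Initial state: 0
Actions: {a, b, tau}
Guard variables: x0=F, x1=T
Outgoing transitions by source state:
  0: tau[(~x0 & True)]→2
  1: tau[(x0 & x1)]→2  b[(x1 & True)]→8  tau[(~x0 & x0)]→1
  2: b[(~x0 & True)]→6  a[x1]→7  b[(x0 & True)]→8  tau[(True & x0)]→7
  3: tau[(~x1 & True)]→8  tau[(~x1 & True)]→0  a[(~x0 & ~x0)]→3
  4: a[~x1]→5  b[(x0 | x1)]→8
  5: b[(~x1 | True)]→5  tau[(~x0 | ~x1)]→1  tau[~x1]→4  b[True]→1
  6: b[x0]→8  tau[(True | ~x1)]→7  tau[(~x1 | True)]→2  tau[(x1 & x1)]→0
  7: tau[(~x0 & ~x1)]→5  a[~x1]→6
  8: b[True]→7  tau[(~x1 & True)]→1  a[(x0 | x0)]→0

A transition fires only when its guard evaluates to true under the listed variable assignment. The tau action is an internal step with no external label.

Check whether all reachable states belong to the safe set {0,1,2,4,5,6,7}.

Inv-set: {0,1,2,4,5,6,7}
Reach set: {0,2,6,7}
  0: ok
  2: ok
  6: ok
  7: ok

Answer: INVARIANT HOLDS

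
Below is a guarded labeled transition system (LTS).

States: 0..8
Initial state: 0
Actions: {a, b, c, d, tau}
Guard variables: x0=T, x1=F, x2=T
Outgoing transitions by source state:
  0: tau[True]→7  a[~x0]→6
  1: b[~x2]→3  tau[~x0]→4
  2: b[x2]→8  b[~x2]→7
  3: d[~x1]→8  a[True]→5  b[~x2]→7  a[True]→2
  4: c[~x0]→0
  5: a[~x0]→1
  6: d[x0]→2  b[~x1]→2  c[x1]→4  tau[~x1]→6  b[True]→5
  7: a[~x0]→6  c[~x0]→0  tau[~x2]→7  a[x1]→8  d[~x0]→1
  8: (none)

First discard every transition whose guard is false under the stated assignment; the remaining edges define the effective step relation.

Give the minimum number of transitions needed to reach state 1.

BFS to 1:
  depth 0: {0}
  depth 1: {7}
1 never appears.

Answer: UNREACHABLE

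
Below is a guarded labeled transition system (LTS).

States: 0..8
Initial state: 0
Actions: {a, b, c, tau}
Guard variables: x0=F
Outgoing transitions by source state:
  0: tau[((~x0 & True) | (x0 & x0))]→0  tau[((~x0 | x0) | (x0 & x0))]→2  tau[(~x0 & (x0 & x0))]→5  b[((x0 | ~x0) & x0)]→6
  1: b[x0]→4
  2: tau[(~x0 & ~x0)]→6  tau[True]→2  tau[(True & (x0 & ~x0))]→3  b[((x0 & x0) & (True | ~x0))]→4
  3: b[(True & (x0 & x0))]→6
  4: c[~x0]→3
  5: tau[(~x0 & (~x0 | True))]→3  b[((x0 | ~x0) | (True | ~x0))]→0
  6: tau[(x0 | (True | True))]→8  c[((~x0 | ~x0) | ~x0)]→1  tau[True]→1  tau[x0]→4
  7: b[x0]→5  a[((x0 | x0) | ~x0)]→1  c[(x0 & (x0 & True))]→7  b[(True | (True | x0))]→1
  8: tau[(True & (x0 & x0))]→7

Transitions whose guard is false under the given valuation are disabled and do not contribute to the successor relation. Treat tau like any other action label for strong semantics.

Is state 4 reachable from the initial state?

Answer: UNREACHABLE

Trace:
Guard filter leaves 12 enabled edge(s).
depth 0: {0}
depth 1: {2}  cumulative {0,2}
depth 2: {6}  cumulative {0,2,6}
depth 3: {1,8}  cumulative {0,1,2,6,8}
Reachable = {0,1,2,6,8}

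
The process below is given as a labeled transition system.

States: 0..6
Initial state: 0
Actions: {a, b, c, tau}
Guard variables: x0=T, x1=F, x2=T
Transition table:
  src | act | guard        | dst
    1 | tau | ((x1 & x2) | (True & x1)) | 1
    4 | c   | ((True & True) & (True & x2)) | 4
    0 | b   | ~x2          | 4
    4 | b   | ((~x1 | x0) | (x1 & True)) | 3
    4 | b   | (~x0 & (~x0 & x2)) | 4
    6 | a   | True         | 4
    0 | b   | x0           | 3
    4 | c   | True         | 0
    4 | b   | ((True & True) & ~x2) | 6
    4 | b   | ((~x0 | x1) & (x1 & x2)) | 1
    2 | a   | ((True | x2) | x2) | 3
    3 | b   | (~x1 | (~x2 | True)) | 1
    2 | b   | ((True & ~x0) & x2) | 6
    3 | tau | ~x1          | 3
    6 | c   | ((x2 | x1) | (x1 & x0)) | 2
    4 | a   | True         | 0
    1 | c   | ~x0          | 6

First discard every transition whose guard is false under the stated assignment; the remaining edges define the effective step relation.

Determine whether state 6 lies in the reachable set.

Answer: UNREACHABLE

Working:
After dropping false guards: 10 live edges.
depth 0: {0}
depth 1: {3}  cumulative {0,3}
depth 2: {1}  cumulative {0,1,3}
Reach set: {0,1,3}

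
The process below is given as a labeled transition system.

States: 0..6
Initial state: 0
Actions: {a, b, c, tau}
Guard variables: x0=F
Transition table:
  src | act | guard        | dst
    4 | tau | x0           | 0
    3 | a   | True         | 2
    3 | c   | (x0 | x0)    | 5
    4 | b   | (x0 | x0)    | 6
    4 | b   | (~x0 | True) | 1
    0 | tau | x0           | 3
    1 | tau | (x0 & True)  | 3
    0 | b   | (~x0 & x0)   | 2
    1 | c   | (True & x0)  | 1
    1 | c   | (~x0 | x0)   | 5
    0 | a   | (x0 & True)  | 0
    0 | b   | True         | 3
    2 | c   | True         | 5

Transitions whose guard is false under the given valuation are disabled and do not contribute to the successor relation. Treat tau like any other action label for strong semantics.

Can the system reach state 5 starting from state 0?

Guard filter leaves 5 enabled edge(s).
Layer 0: {0}
Layer 1: {3}  cumulative {0,3}
Layer 2: {2}  cumulative {0,2,3}
Layer 3: {5}  cumulative {0,2,3,5}
Reach set: {0,2,3,5}
witness 5: b·a·c

Answer: REACHABLE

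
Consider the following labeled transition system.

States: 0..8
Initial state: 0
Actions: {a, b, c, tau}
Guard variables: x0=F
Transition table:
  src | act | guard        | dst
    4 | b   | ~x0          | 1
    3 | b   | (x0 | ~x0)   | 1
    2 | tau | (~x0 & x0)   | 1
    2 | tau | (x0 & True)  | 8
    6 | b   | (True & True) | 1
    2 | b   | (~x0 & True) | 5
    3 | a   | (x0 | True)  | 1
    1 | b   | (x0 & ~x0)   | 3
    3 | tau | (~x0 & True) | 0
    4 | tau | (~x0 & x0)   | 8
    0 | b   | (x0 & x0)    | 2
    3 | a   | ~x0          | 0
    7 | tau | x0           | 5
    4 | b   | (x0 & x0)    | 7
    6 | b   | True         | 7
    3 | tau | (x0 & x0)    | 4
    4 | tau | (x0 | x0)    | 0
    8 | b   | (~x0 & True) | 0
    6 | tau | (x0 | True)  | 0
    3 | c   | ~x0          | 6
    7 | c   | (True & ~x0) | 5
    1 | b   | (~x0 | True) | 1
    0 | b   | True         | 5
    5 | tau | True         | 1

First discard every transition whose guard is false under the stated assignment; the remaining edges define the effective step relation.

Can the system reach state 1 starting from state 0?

Guard filter leaves 15 enabled edge(s).
depth 0: {0}
depth 1: {5}  cumulative {0,5}
depth 2: {1}  cumulative {0,1,5}
Reachable = {0,1,5}
Path to 1: b·tau

Answer: REACHABLE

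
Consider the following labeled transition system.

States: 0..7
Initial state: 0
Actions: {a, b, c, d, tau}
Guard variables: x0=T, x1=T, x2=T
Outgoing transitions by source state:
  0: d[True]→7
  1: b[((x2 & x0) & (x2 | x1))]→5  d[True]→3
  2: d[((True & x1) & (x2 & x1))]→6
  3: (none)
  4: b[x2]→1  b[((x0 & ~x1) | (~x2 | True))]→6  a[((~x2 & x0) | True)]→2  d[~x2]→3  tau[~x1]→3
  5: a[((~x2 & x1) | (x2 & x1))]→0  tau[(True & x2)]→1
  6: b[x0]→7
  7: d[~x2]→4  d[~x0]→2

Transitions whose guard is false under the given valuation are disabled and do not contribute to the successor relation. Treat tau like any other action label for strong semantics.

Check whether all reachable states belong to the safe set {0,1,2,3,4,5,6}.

Allowed set {0,1,2,3,4,5,6}
Reach set: {0,7}
  0: ✓
  7: VIOLATES
counterexample path to 7: d

Answer: INVARIANT VIOLATED at state 7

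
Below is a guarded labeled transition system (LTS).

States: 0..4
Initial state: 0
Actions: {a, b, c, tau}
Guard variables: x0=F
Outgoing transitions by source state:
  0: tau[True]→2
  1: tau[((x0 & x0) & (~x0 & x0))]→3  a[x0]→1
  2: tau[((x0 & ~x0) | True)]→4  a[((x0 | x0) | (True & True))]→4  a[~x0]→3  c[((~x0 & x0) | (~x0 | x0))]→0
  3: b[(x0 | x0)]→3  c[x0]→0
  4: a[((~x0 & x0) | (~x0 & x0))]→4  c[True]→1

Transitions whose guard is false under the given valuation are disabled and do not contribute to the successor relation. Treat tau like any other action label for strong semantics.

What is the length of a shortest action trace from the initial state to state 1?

Answer: 3

Analysis:
Breadth-first toward 1:
  L0 = {0}
  L1 = {2}
  L2 = {3,4}
  L3 = {1}
first hit 1 at d=3 via tau·a·c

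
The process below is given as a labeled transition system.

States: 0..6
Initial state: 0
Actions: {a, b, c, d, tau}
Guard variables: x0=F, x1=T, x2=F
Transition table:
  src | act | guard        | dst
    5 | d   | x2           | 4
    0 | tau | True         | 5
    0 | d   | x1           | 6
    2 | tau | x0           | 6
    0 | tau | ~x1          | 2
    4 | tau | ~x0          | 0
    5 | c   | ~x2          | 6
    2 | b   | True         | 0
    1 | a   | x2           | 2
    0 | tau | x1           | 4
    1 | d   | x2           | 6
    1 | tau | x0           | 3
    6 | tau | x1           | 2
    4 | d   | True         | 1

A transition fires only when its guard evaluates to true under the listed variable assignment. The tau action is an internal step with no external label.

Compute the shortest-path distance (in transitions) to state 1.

Layered search for 1:
  depth 0: {0}
  depth 1: {4,5,6}
  depth 2: {1,2}
depth(1)=2, e.g. tau·d

Answer: 2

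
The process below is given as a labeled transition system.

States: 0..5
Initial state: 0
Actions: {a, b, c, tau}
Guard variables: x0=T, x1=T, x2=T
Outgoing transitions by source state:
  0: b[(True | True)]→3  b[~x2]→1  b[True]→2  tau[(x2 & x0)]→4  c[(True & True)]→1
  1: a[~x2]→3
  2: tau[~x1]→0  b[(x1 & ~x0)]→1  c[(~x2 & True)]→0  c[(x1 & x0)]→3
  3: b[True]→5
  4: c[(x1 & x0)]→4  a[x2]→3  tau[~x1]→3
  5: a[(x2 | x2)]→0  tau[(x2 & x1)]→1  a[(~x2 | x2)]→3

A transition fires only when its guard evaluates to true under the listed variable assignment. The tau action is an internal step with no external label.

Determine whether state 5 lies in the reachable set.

Answer: REACHABLE

Trace:
Guard filter leaves 11 enabled edge(s).
L0 = {0}
L1 = {1,2,3,4}  now seen {0,1,2,3,4}
L2 = {5}  now seen {0,1,2,3,4,5}
Reachable = {0,1,2,3,4,5}
Path to 5: b·b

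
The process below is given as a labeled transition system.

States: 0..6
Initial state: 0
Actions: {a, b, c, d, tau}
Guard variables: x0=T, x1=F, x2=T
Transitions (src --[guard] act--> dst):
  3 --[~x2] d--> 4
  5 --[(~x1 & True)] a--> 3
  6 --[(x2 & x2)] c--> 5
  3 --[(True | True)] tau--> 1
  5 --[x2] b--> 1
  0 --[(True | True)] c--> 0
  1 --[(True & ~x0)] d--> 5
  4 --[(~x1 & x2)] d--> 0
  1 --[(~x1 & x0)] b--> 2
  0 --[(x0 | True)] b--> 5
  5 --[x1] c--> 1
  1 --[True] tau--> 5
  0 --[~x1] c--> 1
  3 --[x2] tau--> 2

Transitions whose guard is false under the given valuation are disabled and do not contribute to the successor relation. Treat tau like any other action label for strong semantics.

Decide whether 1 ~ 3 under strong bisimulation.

Answer: NOT BISIMILAR

Trace:
Bisimulation quotient by refinement:
  round 0: {{0,1,2,3,4,5,6}}
  round 1: {{0},{1},{2},{3},{4},{5},{6}}
Fixed point at round 2; 7 class(es).
1∈{1}, 3∈{3}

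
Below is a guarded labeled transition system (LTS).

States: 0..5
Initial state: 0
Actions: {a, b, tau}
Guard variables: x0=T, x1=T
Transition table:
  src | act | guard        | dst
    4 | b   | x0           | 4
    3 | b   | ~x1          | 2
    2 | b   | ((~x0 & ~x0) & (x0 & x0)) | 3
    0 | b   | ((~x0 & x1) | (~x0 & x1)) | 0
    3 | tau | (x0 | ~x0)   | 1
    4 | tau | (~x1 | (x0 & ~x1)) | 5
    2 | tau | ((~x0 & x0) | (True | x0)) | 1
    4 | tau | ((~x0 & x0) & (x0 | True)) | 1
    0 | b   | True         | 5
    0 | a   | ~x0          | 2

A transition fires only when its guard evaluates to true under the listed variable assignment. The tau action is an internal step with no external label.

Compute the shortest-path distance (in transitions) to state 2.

Answer: UNREACHABLE

Working:
Breadth-first toward 2:
  depth 0: {0}
  depth 1: {5}
2 never appears.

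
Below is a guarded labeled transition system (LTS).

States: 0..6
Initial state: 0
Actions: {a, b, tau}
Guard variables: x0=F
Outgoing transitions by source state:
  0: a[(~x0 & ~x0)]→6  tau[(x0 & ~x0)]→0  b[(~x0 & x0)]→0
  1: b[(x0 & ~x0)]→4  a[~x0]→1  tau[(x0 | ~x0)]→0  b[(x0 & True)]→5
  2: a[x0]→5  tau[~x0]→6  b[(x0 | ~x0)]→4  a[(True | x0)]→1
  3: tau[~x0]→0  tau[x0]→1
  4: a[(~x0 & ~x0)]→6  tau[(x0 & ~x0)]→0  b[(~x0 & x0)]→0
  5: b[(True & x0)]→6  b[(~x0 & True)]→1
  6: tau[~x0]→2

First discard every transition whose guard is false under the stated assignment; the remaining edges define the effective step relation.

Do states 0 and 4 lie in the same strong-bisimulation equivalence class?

Refine partition for ~:
  round 0: {{0,1,2,3,4,5,6}}
  round 1: {{0,4},{1},{2},{3,6},{5}}
  round 2: {{0,4},{1},{2},{3},{5},{6}}
stable after 3 split(s): 6 block(s)
[0]={0,4}  [4]={0,4}

Answer: BISIMILAR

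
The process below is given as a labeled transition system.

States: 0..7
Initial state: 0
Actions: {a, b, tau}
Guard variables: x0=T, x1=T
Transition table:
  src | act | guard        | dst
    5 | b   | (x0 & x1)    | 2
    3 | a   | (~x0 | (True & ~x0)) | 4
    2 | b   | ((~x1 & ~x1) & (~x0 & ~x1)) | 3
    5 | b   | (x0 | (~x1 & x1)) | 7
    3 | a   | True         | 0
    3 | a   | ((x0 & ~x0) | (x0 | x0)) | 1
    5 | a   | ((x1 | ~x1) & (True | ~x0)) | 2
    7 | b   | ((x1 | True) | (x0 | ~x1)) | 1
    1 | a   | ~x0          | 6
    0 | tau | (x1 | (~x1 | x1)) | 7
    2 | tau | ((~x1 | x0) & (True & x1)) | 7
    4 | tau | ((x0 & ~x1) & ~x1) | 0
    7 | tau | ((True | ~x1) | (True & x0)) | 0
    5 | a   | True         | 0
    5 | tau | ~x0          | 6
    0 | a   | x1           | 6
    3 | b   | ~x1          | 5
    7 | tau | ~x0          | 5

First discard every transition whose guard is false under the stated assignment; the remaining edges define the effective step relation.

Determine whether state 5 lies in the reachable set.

Answer: UNREACHABLE

Analysis:
11 transition(s) survive guard evaluation.
L0 = {0}
L1 = {6,7}  cumulative {0,6,7}
L2 = {1}  cumulative {0,1,6,7}
Reach set: {0,1,6,7}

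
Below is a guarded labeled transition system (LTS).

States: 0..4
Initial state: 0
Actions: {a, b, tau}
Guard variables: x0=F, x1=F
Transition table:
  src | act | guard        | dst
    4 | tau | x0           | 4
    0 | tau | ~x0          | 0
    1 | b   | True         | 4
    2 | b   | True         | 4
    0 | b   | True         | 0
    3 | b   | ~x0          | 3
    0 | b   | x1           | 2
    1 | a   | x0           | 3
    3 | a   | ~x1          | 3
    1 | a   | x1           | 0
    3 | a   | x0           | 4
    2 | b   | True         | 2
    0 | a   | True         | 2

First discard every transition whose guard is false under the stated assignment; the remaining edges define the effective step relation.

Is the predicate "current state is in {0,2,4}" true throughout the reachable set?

Answer: INVARIANT HOLDS

Trace:
Allowed set {0,2,4}
R = {0,2,4}
  0: ok
  2: ok
  4: ok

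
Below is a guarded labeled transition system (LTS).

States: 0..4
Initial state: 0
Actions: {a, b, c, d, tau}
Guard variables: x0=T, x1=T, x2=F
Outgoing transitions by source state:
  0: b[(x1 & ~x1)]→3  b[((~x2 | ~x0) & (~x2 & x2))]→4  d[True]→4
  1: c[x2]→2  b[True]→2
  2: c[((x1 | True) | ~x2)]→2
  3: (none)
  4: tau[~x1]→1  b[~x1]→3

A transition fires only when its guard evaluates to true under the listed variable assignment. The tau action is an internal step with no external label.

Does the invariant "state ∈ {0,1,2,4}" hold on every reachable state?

Answer: INVARIANT HOLDS

Working:
Allowed set {0,1,2,4}
Reach set: {0,4}
  0: safe
  4: safe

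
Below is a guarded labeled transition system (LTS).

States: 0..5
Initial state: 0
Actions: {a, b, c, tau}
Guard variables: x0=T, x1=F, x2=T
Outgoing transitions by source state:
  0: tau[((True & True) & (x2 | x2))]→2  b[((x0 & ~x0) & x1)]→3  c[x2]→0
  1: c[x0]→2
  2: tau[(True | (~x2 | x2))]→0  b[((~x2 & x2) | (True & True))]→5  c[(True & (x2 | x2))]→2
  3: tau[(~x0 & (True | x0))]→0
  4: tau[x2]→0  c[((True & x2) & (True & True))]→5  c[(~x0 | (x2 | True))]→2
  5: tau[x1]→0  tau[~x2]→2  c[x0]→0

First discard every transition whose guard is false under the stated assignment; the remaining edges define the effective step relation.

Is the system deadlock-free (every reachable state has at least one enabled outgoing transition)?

Reach set: {0,2,5}
  0: c→0  tau→2  [deg 2]
  2: b→5  c→2  tau→0  [deg 3]
  5: c→0  [deg 1]

Answer: DEADLOCK-FREE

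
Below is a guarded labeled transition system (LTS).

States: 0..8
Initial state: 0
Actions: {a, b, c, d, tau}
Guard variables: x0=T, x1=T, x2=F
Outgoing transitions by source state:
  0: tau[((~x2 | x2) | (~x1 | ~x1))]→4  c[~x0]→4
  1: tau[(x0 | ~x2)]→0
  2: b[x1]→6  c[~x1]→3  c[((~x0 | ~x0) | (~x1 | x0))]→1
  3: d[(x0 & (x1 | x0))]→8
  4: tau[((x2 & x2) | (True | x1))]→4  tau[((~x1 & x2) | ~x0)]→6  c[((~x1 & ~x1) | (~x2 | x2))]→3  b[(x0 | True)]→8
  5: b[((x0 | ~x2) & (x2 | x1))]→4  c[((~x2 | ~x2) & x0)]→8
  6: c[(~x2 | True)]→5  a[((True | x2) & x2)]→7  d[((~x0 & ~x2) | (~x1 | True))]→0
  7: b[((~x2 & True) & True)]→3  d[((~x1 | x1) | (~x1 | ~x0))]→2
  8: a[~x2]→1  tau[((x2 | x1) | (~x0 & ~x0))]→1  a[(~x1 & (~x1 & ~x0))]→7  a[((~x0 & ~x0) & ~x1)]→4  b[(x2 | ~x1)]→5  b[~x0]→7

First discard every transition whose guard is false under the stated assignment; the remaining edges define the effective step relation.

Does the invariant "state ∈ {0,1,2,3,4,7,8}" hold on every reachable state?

Allowed set {0,1,2,3,4,7,8}
R = {0,1,3,4,8}
  0: ok
  1: ok
  3: ok
  4: ok
  8: ok

Answer: INVARIANT HOLDS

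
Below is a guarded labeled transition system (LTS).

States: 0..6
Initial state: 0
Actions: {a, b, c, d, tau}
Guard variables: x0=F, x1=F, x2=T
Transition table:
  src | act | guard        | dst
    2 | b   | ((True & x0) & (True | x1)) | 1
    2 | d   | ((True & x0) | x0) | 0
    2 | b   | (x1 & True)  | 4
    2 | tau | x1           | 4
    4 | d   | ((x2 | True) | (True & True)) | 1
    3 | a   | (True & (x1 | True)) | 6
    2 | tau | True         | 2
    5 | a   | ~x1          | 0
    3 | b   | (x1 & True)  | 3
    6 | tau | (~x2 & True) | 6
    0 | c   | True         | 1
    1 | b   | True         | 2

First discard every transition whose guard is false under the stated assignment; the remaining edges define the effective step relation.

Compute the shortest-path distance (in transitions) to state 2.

Layered search for 2:
  depth 0: {0}
  depth 1: {1}
  depth 2: {2}
2 enters at depth 2; path c·b

Answer: 2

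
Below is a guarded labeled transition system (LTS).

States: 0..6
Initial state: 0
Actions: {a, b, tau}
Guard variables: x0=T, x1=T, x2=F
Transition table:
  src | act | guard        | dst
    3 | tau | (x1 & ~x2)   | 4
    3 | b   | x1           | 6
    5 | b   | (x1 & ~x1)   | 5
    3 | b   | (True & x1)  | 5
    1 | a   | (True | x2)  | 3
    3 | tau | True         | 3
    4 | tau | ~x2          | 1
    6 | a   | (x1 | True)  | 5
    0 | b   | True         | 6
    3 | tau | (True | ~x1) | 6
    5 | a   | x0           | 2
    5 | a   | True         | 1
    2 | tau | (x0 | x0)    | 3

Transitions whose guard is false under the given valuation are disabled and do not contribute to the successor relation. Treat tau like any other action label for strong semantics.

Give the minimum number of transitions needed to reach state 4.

Answer: 5

Analysis:
Breadth-first toward 4:
  L0 = {0}
  L1 = {6}
  L2 = {5}
  L3 = {1,2}
  L4 = {3}
  L5 = {4}
4 enters at depth 5; path b·a·a·a·tau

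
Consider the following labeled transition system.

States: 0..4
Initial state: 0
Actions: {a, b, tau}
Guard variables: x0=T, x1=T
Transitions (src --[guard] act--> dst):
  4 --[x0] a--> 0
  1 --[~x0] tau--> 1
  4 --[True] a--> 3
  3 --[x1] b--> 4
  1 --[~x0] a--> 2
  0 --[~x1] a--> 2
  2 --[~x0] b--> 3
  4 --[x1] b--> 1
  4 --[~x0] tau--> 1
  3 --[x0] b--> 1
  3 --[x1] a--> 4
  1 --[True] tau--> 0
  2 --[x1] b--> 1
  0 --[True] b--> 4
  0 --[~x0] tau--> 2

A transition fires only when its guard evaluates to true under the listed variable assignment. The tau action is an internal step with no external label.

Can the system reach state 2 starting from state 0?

9 transition(s) survive guard evaluation.
Layer 0: {0}
Layer 1: {4}  now seen {0,4}
Layer 2: {1,3}  now seen {0,1,3,4}
R = {0,1,3,4}

Answer: UNREACHABLE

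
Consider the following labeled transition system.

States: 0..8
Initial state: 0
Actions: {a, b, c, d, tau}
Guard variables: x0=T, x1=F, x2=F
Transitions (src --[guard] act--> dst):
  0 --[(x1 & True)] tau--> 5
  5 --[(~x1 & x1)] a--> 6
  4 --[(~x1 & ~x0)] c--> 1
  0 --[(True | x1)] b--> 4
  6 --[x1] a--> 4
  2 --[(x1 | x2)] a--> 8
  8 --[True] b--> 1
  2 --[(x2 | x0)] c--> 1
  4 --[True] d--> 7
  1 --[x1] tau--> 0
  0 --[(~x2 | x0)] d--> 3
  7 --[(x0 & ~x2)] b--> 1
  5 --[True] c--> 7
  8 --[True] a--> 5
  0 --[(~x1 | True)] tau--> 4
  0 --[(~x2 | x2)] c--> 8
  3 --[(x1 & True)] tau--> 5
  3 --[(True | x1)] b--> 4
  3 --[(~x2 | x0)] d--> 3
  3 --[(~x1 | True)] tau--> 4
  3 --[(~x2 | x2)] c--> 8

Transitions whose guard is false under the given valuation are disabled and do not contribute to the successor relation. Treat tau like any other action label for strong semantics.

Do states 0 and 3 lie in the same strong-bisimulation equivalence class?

Answer: BISIMILAR

Analysis:
Refine partition for ~:
  π0 = {{0,1,2,3,4,5,6,7,8}}
  π1 = {{0,3},{1,6},{2,5},{4},{7},{8}}
  π2 = {{0,3},{1,6},{2},{4},{5},{7},{8}}
stable after 3 split(s): 7 block(s)
[0]={0,3}  [3]={0,3}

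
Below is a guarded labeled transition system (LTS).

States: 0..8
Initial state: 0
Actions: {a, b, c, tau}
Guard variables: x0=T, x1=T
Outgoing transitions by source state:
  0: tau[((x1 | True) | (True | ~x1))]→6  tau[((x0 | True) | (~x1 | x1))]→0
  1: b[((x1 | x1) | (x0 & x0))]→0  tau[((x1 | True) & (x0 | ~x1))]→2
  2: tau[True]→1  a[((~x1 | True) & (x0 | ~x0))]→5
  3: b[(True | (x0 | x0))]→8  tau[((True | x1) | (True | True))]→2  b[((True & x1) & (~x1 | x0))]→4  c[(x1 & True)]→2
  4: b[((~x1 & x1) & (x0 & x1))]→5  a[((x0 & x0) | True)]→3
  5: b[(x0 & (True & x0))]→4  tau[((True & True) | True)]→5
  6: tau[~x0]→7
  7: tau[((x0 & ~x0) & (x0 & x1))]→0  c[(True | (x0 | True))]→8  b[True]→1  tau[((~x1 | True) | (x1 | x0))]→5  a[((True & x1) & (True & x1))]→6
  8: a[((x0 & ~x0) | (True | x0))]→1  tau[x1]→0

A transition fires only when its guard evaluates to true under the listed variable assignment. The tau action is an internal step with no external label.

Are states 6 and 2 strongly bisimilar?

Answer: NOT BISIMILAR

Analysis:
Bisimulation quotient by refinement:
  P[0] = {{0,1,2,3,4,5,6,7,8}}
  P[1] = {{0},{1,5},{2,8},{3},{4},{6},{7}}
  P[2] = {{0},{1},{2},{3},{4},{5},{6},{7},{8}}
stable after 3 split(s): 9 block(s)
[6]={6}  [2]={2}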